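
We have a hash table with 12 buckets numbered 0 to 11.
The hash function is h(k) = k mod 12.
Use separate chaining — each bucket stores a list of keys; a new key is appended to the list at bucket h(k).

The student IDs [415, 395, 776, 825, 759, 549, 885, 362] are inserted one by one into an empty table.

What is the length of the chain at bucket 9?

Insert 415: h=7, bucket 7 empty → new chain.
Insert 395: h=11, bucket 11 empty → new chain.
Insert 776: h=8, bucket 8 empty → new chain.
Insert 825: h=9, bucket 9 empty → new chain.
Insert 759: h=3, bucket 3 empty → new chain.
Insert 549: h=9, bucket 9 nonempty → append to chain.
Insert 885: h=9, bucket 9 nonempty → append to chain.
Insert 362: h=2, bucket 2 empty → new chain.
Final buckets:
0: ∅
1: ∅
2: 362
3: 759
4: ∅
5: ∅
6: ∅
7: 415
8: 776
9: 825 -> 549 -> 885
10: ∅
11: 395

3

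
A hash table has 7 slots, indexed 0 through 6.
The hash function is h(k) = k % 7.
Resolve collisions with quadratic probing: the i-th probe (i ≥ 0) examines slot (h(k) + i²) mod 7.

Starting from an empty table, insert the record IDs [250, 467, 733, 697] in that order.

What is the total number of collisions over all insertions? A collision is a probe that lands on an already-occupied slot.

3

250: h=5 -> slot 5
467: h=5, probe 5,6 -> slot 6
733: h=5, probe 5,6,2 -> slot 2
697: h=4 -> slot 4
Table: [-, -, 733, -, 697, 250, 467]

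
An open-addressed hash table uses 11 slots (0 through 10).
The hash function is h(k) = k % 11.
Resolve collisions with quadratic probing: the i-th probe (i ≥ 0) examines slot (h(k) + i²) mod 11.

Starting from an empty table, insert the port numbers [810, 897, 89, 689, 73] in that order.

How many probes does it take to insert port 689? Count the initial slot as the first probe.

810 hashes to 7; slot 7 is free => place at 7.
897 hashes to 6; slot 6 is free => place at 6.
89 hashes to 1; slot 1 is free => place at 1.
689 hashes to 7; 7 taken => place at 8.
73 hashes to 7; 7,8 taken => place at 0.
Table: [73, 89, ., ., ., ., 897, 810, 689, ., .]

2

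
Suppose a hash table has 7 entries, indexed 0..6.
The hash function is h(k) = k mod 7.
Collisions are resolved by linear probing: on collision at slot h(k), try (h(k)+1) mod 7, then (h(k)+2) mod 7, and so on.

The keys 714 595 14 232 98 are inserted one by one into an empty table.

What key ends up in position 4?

98

714 hashes to 0; slot 0 is free → place at 0.
595 hashes to 0; 0 taken → place at 1.
14 hashes to 0; 0,1 taken → place at 2.
232 hashes to 1; 1,2 taken → place at 3.
98 hashes to 0; 0,1,2,3 taken → place at 4.
Table: [714, 595, 14, 232, 98, ., .]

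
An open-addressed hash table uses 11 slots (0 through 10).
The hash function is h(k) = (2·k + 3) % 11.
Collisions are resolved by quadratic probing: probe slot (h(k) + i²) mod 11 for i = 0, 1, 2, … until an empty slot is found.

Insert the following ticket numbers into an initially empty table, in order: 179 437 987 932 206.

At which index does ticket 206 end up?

2

179: h=9 -> slot 9
437: h=8 -> slot 8
987: h=8, probe 8,9,1 -> slot 1
932: h=8, probe 8,9,1,6 -> slot 6
206: h=8, probe 8,9,1,6,2 -> slot 2
Table: [—, 987, 206, —, —, —, 932, —, 437, 179, —]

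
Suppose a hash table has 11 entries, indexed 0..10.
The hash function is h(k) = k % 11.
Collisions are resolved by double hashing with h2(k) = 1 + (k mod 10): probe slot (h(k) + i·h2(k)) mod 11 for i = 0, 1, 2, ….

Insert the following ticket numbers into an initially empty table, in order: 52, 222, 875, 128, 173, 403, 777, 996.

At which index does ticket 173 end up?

52 hashes to 8; slot 8 is free -> place at 8.
222 hashes to 2; slot 2 is free -> place at 2.
875 hashes to 6; slot 6 is free -> place at 6.
128 hashes to 7; slot 7 is free -> place at 7.
173 hashes to 8, h2=4; 8 taken -> place at 1.
403 hashes to 7, h2=4; 7 taken -> place at 0.
777 hashes to 7, h2=8; 7 taken -> place at 4.
996 hashes to 6, h2=7; 6,2 taken -> place at 9.
Table: [403, 173, 222, -, 777, -, 875, 128, 52, 996, -]

1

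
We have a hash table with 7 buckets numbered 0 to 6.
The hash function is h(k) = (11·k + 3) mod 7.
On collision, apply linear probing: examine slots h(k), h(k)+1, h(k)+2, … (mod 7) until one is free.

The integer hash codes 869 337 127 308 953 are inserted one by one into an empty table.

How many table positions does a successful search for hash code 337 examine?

2

Insert 869: h=0, slot 0 empty => index 0.
Insert 337: h=0, slot 0 occupied => index 1.
Insert 127: h=0, slots 0,1 occupied => index 2.
Insert 308: h=3, slot 3 empty => index 3.
Insert 953: h=0, slots 0,1,2,3 occupied => index 4.
Table: [869, 337, 127, 308, 953, ., .]
Lookup 337: h=0, probe 0,1 → found at 1.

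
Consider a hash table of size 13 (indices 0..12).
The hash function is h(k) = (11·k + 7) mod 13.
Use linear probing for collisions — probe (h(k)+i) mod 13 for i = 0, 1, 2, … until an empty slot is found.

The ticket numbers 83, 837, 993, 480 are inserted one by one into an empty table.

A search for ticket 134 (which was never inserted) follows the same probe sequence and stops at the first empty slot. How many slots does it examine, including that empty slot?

2

Insert 83: h=10, slot 10 empty → index 10.
Insert 837: h=10, slot 10 occupied → index 11.
Insert 993: h=10, slots 10,11 occupied → index 12.
Insert 480: h=9, slot 9 empty → index 9.
Table: [—, —, —, —, —, —, —, —, —, 480, 83, 837, 993]
Lookup 134: h=12, probe 12,0 → slot 0 empty, not found.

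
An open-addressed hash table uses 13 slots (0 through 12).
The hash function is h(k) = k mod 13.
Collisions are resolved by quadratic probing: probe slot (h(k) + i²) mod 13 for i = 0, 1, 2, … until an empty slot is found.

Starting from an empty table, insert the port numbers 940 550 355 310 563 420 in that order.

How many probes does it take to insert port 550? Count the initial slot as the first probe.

2

940: h=4 => slot 4
550: h=4, probe 4,5 => slot 5
355: h=4, probe 4,5,8 => slot 8
310: h=11 => slot 11
563: h=4, probe 4,5,8,0 => slot 0
420: h=4, probe 4,5,8,0,7 => slot 7
Table: [563, ∅, ∅, ∅, 940, 550, ∅, 420, 355, ∅, ∅, 310, ∅]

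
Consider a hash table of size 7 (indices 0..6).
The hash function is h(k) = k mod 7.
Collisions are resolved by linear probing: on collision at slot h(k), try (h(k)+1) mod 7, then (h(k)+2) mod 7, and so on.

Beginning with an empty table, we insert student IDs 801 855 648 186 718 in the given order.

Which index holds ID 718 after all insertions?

6

801: h=3 => slot 3
855: h=1 => slot 1
648: h=4 => slot 4
186: h=4, probe 4,5 => slot 5
718: h=4, probe 4,5,6 => slot 6
Table: [_, 855, _, 801, 648, 186, 718]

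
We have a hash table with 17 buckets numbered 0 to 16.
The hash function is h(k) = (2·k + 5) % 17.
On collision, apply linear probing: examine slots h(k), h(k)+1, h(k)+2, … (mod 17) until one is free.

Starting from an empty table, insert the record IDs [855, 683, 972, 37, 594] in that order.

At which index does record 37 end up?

13

855 hashes to 15; slot 15 is free -> place at 15.
683 hashes to 11; slot 11 is free -> place at 11.
972 hashes to 11; 11 taken -> place at 12.
37 hashes to 11; 11,12 taken -> place at 13.
594 hashes to 3; slot 3 is free -> place at 3.
Table: [∅, ∅, ∅, 594, ∅, ∅, ∅, ∅, ∅, ∅, ∅, 683, 972, 37, ∅, 855, ∅]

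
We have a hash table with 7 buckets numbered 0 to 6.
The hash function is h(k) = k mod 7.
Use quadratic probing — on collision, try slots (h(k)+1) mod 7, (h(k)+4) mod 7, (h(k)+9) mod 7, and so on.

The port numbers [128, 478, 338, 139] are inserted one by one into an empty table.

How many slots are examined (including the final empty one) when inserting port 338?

3

128 hashes to 2; slot 2 is free -> place at 2.
478 hashes to 2; 2 taken -> place at 3.
338 hashes to 2; 2,3 taken -> place at 6.
139 hashes to 6; 6 taken -> place at 0.
Table: [139, ∅, 128, 478, ∅, ∅, 338]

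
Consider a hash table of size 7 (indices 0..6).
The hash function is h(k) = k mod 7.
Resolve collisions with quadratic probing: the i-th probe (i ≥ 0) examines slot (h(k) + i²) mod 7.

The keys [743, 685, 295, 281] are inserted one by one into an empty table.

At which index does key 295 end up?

2

743: h=1 -> slot 1
685: h=6 -> slot 6
295: h=1, probe 1,2 -> slot 2
281: h=1, probe 1,2,5 -> slot 5
Table: [—, 743, 295, —, —, 281, 685]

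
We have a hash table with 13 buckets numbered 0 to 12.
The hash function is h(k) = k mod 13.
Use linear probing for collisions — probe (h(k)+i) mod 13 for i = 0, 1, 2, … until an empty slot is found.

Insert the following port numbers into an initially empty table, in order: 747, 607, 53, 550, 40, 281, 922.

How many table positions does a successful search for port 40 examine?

2

747: h=6 → slot 6
607: h=9 → slot 9
53: h=1 → slot 1
550: h=4 → slot 4
40: h=1, probe 1,2 → slot 2
281: h=8 → slot 8
922: h=12 → slot 12
Table: [., 53, 40, ., 550, ., 747, ., 281, 607, ., ., 922]
Lookup 40: h=1, probe 1,2 → found at 2.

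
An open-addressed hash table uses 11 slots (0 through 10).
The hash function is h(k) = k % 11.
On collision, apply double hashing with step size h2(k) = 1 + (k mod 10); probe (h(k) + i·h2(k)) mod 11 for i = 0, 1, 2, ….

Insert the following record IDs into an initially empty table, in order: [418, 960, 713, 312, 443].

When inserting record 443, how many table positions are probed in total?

2

418: h=0 → slot 0
960: h=3 → slot 3
713: h=9 → slot 9
312: h=4 → slot 4
443: h=3, h2=4, probe 3,7 → slot 7
Table: [418, —, —, 960, 312, —, —, 443, —, 713, —]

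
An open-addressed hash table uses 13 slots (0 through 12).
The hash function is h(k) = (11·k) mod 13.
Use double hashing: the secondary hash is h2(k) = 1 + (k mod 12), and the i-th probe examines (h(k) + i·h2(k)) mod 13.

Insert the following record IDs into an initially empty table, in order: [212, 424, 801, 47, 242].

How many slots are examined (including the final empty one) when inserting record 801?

212 hashes to 5; slot 5 is free -> place at 5.
424 hashes to 10; slot 10 is free -> place at 10.
801 hashes to 10, h2=10; 10 taken -> place at 7.
47 hashes to 10, h2=12; 10 taken -> place at 9.
242 hashes to 10, h2=3; 10 taken -> place at 0.
Table: [242, _, _, _, _, 212, _, 801, _, 47, 424, _, _]

2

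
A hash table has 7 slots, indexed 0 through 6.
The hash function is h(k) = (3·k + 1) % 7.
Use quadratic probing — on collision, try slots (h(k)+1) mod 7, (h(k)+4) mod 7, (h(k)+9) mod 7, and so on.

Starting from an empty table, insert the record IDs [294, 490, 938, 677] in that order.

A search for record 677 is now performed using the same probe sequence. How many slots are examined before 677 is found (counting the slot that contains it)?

2

Insert 294: h=1, slot 1 empty -> index 1.
Insert 490: h=1, slot 1 occupied -> index 2.
Insert 938: h=1, slots 1,2 occupied -> index 5.
Insert 677: h=2, slot 2 occupied -> index 3.
Table: [-, 294, 490, 677, -, 938, -]
Lookup 677: h=2, probe 2,3 → found at 3.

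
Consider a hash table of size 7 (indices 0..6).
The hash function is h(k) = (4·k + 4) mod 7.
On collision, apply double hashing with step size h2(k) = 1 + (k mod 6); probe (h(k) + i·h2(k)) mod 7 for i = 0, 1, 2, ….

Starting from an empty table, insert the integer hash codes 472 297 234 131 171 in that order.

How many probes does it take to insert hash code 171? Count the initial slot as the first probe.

Insert 472: h=2, slot 2 empty => index 2.
Insert 297: h=2, h2=4, slot 2 occupied => index 6.
Insert 234: h=2, h2=1, slot 2 occupied => index 3.
Insert 131: h=3, h2=6, slots 3,2 occupied => index 1.
Insert 171: h=2, h2=4, slots 2,6,3 occupied => index 0.
Table: [171, 131, 472, 234, _, _, 297]

4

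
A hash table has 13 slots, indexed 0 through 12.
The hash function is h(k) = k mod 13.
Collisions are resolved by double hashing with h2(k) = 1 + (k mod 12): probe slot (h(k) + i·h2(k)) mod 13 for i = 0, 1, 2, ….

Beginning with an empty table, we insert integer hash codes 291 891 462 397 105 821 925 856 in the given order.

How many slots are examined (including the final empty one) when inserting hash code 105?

291 hashes to 5; slot 5 is free → place at 5.
891 hashes to 7; slot 7 is free → place at 7.
462 hashes to 7, h2=7; 7 taken → place at 1.
397 hashes to 7, h2=2; 7 taken → place at 9.
105 hashes to 1, h2=10; 1 taken → place at 11.
821 hashes to 2; slot 2 is free → place at 2.
925 hashes to 2, h2=2; 2 taken → place at 4.
856 hashes to 11, h2=5; 11 taken → place at 3.
Table: [., 462, 821, 856, 925, 291, ., 891, ., 397, ., 105, .]

2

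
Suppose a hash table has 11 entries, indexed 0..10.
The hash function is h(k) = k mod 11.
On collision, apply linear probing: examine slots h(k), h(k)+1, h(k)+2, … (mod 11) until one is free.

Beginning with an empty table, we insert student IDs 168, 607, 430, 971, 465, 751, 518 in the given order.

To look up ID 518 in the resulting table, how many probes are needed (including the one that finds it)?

7

168 hashes to 3; slot 3 is free => place at 3.
607 hashes to 2; slot 2 is free => place at 2.
430 hashes to 1; slot 1 is free => place at 1.
971 hashes to 3; 3 taken => place at 4.
465 hashes to 3; 3,4 taken => place at 5.
751 hashes to 3; 3,4,5 taken => place at 6.
518 hashes to 1; 1,2,3,4,5,6 taken => place at 7.
Table: [—, 430, 607, 168, 971, 465, 751, 518, —, —, —]
Lookup 518: h=1, probe 1,2,3,4,5,6,7 → found at 7.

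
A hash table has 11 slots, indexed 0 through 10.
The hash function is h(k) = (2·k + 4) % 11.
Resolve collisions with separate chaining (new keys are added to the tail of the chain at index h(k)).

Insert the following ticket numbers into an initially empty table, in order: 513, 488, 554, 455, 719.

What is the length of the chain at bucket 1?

4

Insert 513: h=7, bucket 7 empty → new chain.
Insert 488: h=1, bucket 1 empty → new chain.
Insert 554: h=1, bucket 1 nonempty → append to chain.
Insert 455: h=1, bucket 1 nonempty → append to chain.
Insert 719: h=1, bucket 1 nonempty → append to chain.
Final buckets:
0: -
1: 488 -> 554 -> 455 -> 719
2: -
3: -
4: -
5: -
6: -
7: 513
8: -
9: -
10: -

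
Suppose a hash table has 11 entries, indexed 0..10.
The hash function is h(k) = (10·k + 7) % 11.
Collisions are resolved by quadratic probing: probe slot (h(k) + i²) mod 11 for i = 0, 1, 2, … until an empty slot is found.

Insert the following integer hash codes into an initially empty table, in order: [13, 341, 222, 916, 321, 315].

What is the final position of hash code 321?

9

13: h=5 -> slot 5
341: h=7 -> slot 7
222: h=5, probe 5,6 -> slot 6
916: h=4 -> slot 4
321: h=5, probe 5,6,9 -> slot 9
315: h=0 -> slot 0
Table: [315, _, _, _, 916, 13, 222, 341, _, 321, _]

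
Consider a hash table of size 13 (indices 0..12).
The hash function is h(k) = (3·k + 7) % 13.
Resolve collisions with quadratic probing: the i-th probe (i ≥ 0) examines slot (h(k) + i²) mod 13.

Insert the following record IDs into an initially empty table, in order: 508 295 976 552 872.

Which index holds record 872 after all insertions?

508: h=10 => slot 10
295: h=8 => slot 8
976: h=10, probe 10,11 => slot 11
552: h=12 => slot 12
872: h=10, probe 10,11,1 => slot 1
Table: [., 872, ., ., ., ., ., ., 295, ., 508, 976, 552]

1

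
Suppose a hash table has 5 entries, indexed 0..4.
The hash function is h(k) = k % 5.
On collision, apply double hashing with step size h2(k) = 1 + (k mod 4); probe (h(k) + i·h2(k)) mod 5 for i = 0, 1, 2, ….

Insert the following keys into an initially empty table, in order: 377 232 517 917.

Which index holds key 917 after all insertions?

1

377: h=2 -> slot 2
232: h=2, h2=1, probe 2,3 -> slot 3
517: h=2, h2=2, probe 2,4 -> slot 4
917: h=2, h2=2, probe 2,4,1 -> slot 1
Table: [_, 917, 377, 232, 517]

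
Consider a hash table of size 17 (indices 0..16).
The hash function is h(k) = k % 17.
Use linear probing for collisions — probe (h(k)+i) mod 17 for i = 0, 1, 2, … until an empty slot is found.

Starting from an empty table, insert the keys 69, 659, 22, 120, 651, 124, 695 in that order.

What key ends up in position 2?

69 hashes to 1; slot 1 is free => place at 1.
659 hashes to 13; slot 13 is free => place at 13.
22 hashes to 5; slot 5 is free => place at 5.
120 hashes to 1; 1 taken => place at 2.
651 hashes to 5; 5 taken => place at 6.
124 hashes to 5; 5,6 taken => place at 7.
695 hashes to 15; slot 15 is free => place at 15.
Table: [∅, 69, 120, ∅, ∅, 22, 651, 124, ∅, ∅, ∅, ∅, ∅, 659, ∅, 695, ∅]

120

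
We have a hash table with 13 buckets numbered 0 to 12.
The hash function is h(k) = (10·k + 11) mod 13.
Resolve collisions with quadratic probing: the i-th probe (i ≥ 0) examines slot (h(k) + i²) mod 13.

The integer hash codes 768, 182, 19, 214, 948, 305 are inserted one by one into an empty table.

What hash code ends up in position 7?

214

Insert 768: h=8, slot 8 empty -> index 8.
Insert 182: h=11, slot 11 empty -> index 11.
Insert 19: h=6, slot 6 empty -> index 6.
Insert 214: h=6, slot 6 occupied -> index 7.
Insert 948: h=1, slot 1 empty -> index 1.
Insert 305: h=6, slots 6,7 occupied -> index 10.
Table: [-, 948, -, -, -, -, 19, 214, 768, -, 305, 182, -]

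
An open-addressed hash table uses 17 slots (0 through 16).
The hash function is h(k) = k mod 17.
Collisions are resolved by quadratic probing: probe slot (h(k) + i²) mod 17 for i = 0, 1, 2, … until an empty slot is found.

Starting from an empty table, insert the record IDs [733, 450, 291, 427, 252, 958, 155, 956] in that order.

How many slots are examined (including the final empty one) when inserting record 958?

733 hashes to 2; slot 2 is free → place at 2.
450 hashes to 8; slot 8 is free → place at 8.
291 hashes to 2; 2 taken → place at 3.
427 hashes to 2; 2,3 taken → place at 6.
252 hashes to 14; slot 14 is free → place at 14.
958 hashes to 6; 6 taken → place at 7.
155 hashes to 2; 2,3,6 taken → place at 11.
956 hashes to 4; slot 4 is free → place at 4.
Table: [., ., 733, 291, 956, ., 427, 958, 450, ., ., 155, ., ., 252, ., .]

2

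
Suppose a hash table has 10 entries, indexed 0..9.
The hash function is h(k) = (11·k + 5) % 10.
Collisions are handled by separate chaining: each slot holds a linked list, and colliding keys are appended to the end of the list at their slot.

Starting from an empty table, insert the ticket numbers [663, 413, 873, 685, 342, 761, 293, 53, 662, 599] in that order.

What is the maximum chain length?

663 → bucket 8
413 → bucket 8 (collision)
873 → bucket 8 (collision)
685 → bucket 0
342 → bucket 7
761 → bucket 6
293 → bucket 8 (collision)
53 → bucket 8 (collision)
662 → bucket 7 (collision)
599 → bucket 4
Final buckets:
0: 685
1: _
2: _
3: _
4: 599
5: _
6: 761
7: 342 -> 662
8: 663 -> 413 -> 873 -> 293 -> 53
9: _

5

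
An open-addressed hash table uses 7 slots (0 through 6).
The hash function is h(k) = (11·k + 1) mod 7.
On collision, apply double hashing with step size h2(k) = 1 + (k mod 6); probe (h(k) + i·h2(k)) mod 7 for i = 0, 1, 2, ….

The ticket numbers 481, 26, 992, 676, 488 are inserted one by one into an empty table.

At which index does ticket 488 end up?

Insert 481: h=0, slot 0 empty -> index 0.
Insert 26: h=0, h2=3, slot 0 occupied -> index 3.
Insert 992: h=0, h2=3, slots 0,3 occupied -> index 6.
Insert 676: h=3, h2=5, slot 3 occupied -> index 1.
Insert 488: h=0, h2=3, slots 0,3,6 occupied -> index 2.
Table: [481, 676, 488, 26, _, _, 992]

2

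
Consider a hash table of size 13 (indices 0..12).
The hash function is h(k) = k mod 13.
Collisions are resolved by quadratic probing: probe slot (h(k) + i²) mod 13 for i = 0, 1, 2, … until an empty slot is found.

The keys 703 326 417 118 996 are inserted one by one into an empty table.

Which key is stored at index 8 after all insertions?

703: h=1 → slot 1
326: h=1, probe 1,2 → slot 2
417: h=1, probe 1,2,5 → slot 5
118: h=1, probe 1,2,5,10 → slot 10
996: h=8 → slot 8
Table: [-, 703, 326, -, -, 417, -, -, 996, -, 118, -, -]

996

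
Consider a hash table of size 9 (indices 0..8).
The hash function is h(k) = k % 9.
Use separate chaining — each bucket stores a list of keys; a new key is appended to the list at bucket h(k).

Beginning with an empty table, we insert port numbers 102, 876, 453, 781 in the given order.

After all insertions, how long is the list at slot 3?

3

102 -> bucket 3
876 -> bucket 3 (collision)
453 -> bucket 3 (collision)
781 -> bucket 7
Final buckets:
0: -
1: -
2: -
3: 102 -> 876 -> 453
4: -
5: -
6: -
7: 781
8: -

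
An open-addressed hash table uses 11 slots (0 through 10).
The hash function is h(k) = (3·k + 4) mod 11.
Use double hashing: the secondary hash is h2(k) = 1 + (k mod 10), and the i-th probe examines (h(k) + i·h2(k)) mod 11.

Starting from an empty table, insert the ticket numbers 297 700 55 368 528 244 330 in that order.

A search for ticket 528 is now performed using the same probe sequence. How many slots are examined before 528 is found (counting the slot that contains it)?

2

Insert 297: h=4, slot 4 empty → index 4.
Insert 700: h=3, slot 3 empty → index 3.
Insert 55: h=4, h2=6, slot 4 occupied → index 10.
Insert 368: h=8, slot 8 empty → index 8.
Insert 528: h=4, h2=9, slot 4 occupied → index 2.
Insert 244: h=10, h2=5, slots 10,4 occupied → index 9.
Insert 330: h=4, h2=1, slot 4 occupied → index 5.
Table: [-, -, 528, 700, 297, 330, -, -, 368, 244, 55]
Lookup 528: h=4, h2=9, probe 4,2 → found at 2.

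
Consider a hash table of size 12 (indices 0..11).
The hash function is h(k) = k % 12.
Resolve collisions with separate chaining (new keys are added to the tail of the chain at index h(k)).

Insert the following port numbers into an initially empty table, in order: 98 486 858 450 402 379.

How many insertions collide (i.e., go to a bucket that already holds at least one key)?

3

Insert 98: h=2, bucket 2 empty -> new chain.
Insert 486: h=6, bucket 6 empty -> new chain.
Insert 858: h=6, bucket 6 nonempty -> append to chain.
Insert 450: h=6, bucket 6 nonempty -> append to chain.
Insert 402: h=6, bucket 6 nonempty -> append to chain.
Insert 379: h=7, bucket 7 empty -> new chain.
Final buckets:
0: _
1: _
2: 98
3: _
4: _
5: _
6: 486 -> 858 -> 450 -> 402
7: 379
8: _
9: _
10: _
11: _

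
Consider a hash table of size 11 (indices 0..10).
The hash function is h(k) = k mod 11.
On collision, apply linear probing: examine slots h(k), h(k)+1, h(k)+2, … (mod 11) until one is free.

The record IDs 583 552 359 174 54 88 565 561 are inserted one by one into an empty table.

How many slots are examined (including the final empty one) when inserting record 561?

Insert 583: h=0, slot 0 empty => index 0.
Insert 552: h=2, slot 2 empty => index 2.
Insert 359: h=7, slot 7 empty => index 7.
Insert 174: h=9, slot 9 empty => index 9.
Insert 54: h=10, slot 10 empty => index 10.
Insert 88: h=0, slot 0 occupied => index 1.
Insert 565: h=4, slot 4 empty => index 4.
Insert 561: h=0, slots 0,1,2 occupied => index 3.
Table: [583, 88, 552, 561, 565, _, _, 359, _, 174, 54]

4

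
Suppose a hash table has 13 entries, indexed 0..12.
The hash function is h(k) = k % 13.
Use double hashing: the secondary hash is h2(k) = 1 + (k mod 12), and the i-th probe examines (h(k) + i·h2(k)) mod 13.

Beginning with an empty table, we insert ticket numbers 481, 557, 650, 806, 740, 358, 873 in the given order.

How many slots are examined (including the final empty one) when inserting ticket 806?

Insert 481: h=0, slot 0 empty -> index 0.
Insert 557: h=11, slot 11 empty -> index 11.
Insert 650: h=0, h2=3, slot 0 occupied -> index 3.
Insert 806: h=0, h2=3, slots 0,3 occupied -> index 6.
Insert 740: h=12, slot 12 empty -> index 12.
Insert 358: h=7, slot 7 empty -> index 7.
Insert 873: h=2, slot 2 empty -> index 2.
Table: [481, ., 873, 650, ., ., 806, 358, ., ., ., 557, 740]

3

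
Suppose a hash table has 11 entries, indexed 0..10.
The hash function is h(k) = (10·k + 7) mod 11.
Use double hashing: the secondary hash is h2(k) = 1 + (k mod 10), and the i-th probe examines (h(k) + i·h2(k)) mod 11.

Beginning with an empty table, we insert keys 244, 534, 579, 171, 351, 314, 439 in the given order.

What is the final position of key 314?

6

244: h=5 => slot 5
534: h=1 => slot 1
579: h=0 => slot 0
171: h=1, h2=2, probe 1,3 => slot 3
351: h=8 => slot 8
314: h=1, h2=5, probe 1,6 => slot 6
439: h=8, h2=10, probe 8,7 => slot 7
Table: [579, 534, ∅, 171, ∅, 244, 314, 439, 351, ∅, ∅]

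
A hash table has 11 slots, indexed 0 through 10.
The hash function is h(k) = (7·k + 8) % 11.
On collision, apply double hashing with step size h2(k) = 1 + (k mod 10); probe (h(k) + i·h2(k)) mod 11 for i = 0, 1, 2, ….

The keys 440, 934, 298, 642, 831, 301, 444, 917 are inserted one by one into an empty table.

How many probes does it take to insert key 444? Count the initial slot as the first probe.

3

440: h=8 -> slot 8
934: h=1 -> slot 1
298: h=4 -> slot 4
642: h=3 -> slot 3
831: h=6 -> slot 6
301: h=3, h2=2, probe 3,5 -> slot 5
444: h=3, h2=5, probe 3,8,2 -> slot 2
917: h=3, h2=8, probe 3,0 -> slot 0
Table: [917, 934, 444, 642, 298, 301, 831, ∅, 440, ∅, ∅]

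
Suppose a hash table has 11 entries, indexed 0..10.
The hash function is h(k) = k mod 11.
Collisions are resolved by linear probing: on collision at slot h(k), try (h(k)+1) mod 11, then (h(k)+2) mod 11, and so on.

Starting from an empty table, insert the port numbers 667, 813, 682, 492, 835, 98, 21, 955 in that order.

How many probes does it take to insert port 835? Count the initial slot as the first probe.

Insert 667: h=7, slot 7 empty → index 7.
Insert 813: h=10, slot 10 empty → index 10.
Insert 682: h=0, slot 0 empty → index 0.
Insert 492: h=8, slot 8 empty → index 8.
Insert 835: h=10, slots 10,0 occupied → index 1.
Insert 98: h=10, slots 10,0,1 occupied → index 2.
Insert 21: h=10, slots 10,0,1,2 occupied → index 3.
Insert 955: h=9, slot 9 empty → index 9.
Table: [682, 835, 98, 21, _, _, _, 667, 492, 955, 813]

3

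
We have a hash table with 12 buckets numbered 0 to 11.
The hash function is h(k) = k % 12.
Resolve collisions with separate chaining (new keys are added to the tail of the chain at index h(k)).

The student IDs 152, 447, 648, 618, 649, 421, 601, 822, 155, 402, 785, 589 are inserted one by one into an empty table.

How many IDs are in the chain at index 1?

Insert 152: h=8, bucket 8 empty → new chain.
Insert 447: h=3, bucket 3 empty → new chain.
Insert 648: h=0, bucket 0 empty → new chain.
Insert 618: h=6, bucket 6 empty → new chain.
Insert 649: h=1, bucket 1 empty → new chain.
Insert 421: h=1, bucket 1 nonempty → append to chain.
Insert 601: h=1, bucket 1 nonempty → append to chain.
Insert 822: h=6, bucket 6 nonempty → append to chain.
Insert 155: h=11, bucket 11 empty → new chain.
Insert 402: h=6, bucket 6 nonempty → append to chain.
Insert 785: h=5, bucket 5 empty → new chain.
Insert 589: h=1, bucket 1 nonempty → append to chain.
Final buckets:
0: 648
1: 649 -> 421 -> 601 -> 589
2: —
3: 447
4: —
5: 785
6: 618 -> 822 -> 402
7: —
8: 152
9: —
10: —
11: 155

4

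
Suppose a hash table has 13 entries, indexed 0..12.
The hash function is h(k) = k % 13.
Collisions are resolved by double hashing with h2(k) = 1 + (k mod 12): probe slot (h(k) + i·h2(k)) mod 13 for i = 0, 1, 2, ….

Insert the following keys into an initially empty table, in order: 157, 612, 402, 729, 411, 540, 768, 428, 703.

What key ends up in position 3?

157 hashes to 1; slot 1 is free -> place at 1.
612 hashes to 1, h2=1; 1 taken -> place at 2.
402 hashes to 12; slot 12 is free -> place at 12.
729 hashes to 1, h2=10; 1 taken -> place at 11.
411 hashes to 8; slot 8 is free -> place at 8.
540 hashes to 7; slot 7 is free -> place at 7.
768 hashes to 1, h2=1; 1,2 taken -> place at 3.
428 hashes to 12, h2=9; 12,8 taken -> place at 4.
703 hashes to 1, h2=8; 1 taken -> place at 9.
Table: [∅, 157, 612, 768, 428, ∅, ∅, 540, 411, 703, ∅, 729, 402]

768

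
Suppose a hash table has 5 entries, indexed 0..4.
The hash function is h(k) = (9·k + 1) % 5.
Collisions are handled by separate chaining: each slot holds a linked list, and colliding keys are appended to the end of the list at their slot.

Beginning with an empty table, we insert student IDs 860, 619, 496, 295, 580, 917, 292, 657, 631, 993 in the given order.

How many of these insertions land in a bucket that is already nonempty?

5

860 → bucket 1
619 → bucket 2
496 → bucket 0
295 → bucket 1 (collision)
580 → bucket 1 (collision)
917 → bucket 4
292 → bucket 4 (collision)
657 → bucket 4 (collision)
631 → bucket 0 (collision)
993 → bucket 3
Final buckets:
0: 496 -> 631
1: 860 -> 295 -> 580
2: 619
3: 993
4: 917 -> 292 -> 657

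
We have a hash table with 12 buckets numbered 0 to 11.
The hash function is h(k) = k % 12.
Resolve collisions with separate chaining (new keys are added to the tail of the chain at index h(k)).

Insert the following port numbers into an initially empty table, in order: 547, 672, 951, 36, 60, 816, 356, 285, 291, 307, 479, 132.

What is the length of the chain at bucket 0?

547 -> bucket 7
672 -> bucket 0
951 -> bucket 3
36 -> bucket 0 (collision)
60 -> bucket 0 (collision)
816 -> bucket 0 (collision)
356 -> bucket 8
285 -> bucket 9
291 -> bucket 3 (collision)
307 -> bucket 7 (collision)
479 -> bucket 11
132 -> bucket 0 (collision)
Final buckets:
0: 672 -> 36 -> 60 -> 816 -> 132
1: -
2: -
3: 951 -> 291
4: -
5: -
6: -
7: 547 -> 307
8: 356
9: 285
10: -
11: 479

5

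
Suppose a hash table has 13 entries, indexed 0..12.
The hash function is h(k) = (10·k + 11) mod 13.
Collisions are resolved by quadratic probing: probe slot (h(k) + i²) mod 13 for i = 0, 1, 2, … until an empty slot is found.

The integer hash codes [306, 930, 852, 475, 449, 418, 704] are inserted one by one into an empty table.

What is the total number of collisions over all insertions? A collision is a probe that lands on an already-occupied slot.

12

306: h=3 => slot 3
930: h=3, probe 3,4 => slot 4
852: h=3, probe 3,4,7 => slot 7
475: h=3, probe 3,4,7,12 => slot 12
449: h=3, probe 3,4,7,12,6 => slot 6
418: h=5 => slot 5
704: h=5, probe 5,6,9 => slot 9
Table: [_, _, _, 306, 930, 418, 449, 852, _, 704, _, _, 475]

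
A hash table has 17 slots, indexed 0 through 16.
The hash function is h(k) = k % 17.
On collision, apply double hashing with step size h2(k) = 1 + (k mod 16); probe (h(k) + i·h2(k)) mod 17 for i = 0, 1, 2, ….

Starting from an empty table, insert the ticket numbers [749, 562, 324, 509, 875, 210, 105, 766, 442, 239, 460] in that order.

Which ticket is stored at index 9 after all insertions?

Insert 749: h=1, slot 1 empty => index 1.
Insert 562: h=1, h2=3, slot 1 occupied => index 4.
Insert 324: h=1, h2=5, slot 1 occupied => index 6.
Insert 509: h=16, slot 16 empty => index 16.
Insert 875: h=8, slot 8 empty => index 8.
Insert 210: h=6, h2=3, slot 6 occupied => index 9.
Insert 105: h=3, slot 3 empty => index 3.
Insert 766: h=1, h2=15, slots 1,16 occupied => index 14.
Insert 442: h=0, slot 0 empty => index 0.
Insert 239: h=1, h2=16, slots 1,0,16 occupied => index 15.
Insert 460: h=1, h2=13, slots 1,14 occupied => index 10.
Table: [442, 749, _, 105, 562, _, 324, _, 875, 210, 460, _, _, _, 766, 239, 509]

210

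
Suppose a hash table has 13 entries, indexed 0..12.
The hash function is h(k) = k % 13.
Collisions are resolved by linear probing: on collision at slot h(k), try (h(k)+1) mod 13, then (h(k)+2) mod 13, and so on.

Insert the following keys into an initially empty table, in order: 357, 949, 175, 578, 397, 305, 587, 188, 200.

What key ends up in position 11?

188

357: h=6 → slot 6
949: h=0 → slot 0
175: h=6, probe 6,7 → slot 7
578: h=6, probe 6,7,8 → slot 8
397: h=7, probe 7,8,9 → slot 9
305: h=6, probe 6,7,8,9,10 → slot 10
587: h=2 → slot 2
188: h=6, probe 6,7,8,9,10,11 → slot 11
200: h=5 → slot 5
Table: [949, _, 587, _, _, 200, 357, 175, 578, 397, 305, 188, _]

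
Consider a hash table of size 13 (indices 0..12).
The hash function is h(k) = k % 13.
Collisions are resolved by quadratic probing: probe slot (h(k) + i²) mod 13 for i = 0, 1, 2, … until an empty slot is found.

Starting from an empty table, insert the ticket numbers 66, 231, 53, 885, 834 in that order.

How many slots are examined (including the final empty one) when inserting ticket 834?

Insert 66: h=1, slot 1 empty → index 1.
Insert 231: h=10, slot 10 empty → index 10.
Insert 53: h=1, slot 1 occupied → index 2.
Insert 885: h=1, slots 1,2 occupied → index 5.
Insert 834: h=2, slot 2 occupied → index 3.
Table: [., 66, 53, 834, ., 885, ., ., ., ., 231, ., .]

2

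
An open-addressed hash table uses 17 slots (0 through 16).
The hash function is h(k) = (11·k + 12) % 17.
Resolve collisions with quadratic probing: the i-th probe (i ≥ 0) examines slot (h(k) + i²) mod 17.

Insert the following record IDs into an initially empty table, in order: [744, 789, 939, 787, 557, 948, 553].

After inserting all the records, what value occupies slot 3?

557

744 hashes to 2; slot 2 is free -> place at 2.
789 hashes to 4; slot 4 is free -> place at 4.
939 hashes to 5; slot 5 is free -> place at 5.
787 hashes to 16; slot 16 is free -> place at 16.
557 hashes to 2; 2 taken -> place at 3.
948 hashes to 2; 2,3 taken -> place at 6.
553 hashes to 9; slot 9 is free -> place at 9.
Table: [—, —, 744, 557, 789, 939, 948, —, —, 553, —, —, —, —, —, —, 787]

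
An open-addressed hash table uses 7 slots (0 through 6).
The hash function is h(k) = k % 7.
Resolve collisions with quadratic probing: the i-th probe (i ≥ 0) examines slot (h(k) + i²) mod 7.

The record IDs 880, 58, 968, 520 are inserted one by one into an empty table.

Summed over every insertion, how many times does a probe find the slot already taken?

Insert 880: h=5, slot 5 empty → index 5.
Insert 58: h=2, slot 2 empty → index 2.
Insert 968: h=2, slot 2 occupied → index 3.
Insert 520: h=2, slots 2,3 occupied → index 6.
Table: [∅, ∅, 58, 968, ∅, 880, 520]

3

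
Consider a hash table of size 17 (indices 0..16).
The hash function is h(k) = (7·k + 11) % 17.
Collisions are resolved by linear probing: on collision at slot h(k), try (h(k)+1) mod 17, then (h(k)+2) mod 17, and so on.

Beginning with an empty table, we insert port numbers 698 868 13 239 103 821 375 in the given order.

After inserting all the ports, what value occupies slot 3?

239

698 hashes to 1; slot 1 is free → place at 1.
868 hashes to 1; 1 taken → place at 2.
13 hashes to 0; slot 0 is free → place at 0.
239 hashes to 1; 1,2 taken → place at 3.
103 hashes to 1; 1,2,3 taken → place at 4.
821 hashes to 12; slot 12 is free → place at 12.
375 hashes to 1; 1,2,3,4 taken → place at 5.
Table: [13, 698, 868, 239, 103, 375, ., ., ., ., ., ., 821, ., ., ., .]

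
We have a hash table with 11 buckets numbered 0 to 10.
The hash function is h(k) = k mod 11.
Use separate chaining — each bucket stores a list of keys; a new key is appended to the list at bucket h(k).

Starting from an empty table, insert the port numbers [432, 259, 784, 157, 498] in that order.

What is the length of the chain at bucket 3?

Insert 432: h=3, bucket 3 empty -> new chain.
Insert 259: h=6, bucket 6 empty -> new chain.
Insert 784: h=3, bucket 3 nonempty -> append to chain.
Insert 157: h=3, bucket 3 nonempty -> append to chain.
Insert 498: h=3, bucket 3 nonempty -> append to chain.
Final buckets:
0: _
1: _
2: _
3: 432 -> 784 -> 157 -> 498
4: _
5: _
6: 259
7: _
8: _
9: _
10: _

4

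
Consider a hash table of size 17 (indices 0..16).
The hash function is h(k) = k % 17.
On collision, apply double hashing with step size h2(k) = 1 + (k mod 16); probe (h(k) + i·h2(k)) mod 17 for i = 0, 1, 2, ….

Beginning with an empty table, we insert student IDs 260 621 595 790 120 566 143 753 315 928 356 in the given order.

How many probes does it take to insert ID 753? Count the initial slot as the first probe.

4

Insert 260: h=5, slot 5 empty => index 5.
Insert 621: h=9, slot 9 empty => index 9.
Insert 595: h=0, slot 0 empty => index 0.
Insert 790: h=8, slot 8 empty => index 8.
Insert 120: h=1, slot 1 empty => index 1.
Insert 566: h=5, h2=7, slot 5 occupied => index 12.
Insert 143: h=7, slot 7 empty => index 7.
Insert 753: h=5, h2=2, slots 5,7,9 occupied => index 11.
Insert 315: h=9, h2=12, slot 9 occupied => index 4.
Insert 928: h=10, slot 10 empty => index 10.
Insert 356: h=16, slot 16 empty => index 16.
Table: [595, 120, _, _, 315, 260, _, 143, 790, 621, 928, 753, 566, _, _, _, 356]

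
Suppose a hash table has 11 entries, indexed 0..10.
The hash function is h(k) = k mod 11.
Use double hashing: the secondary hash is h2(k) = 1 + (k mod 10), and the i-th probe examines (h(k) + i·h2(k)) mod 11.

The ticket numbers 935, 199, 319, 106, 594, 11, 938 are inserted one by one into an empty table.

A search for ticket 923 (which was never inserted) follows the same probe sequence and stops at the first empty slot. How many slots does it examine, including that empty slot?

935 hashes to 0; slot 0 is free -> place at 0.
199 hashes to 1; slot 1 is free -> place at 1.
319 hashes to 0, h2=10; 0 taken -> place at 10.
106 hashes to 7; slot 7 is free -> place at 7.
594 hashes to 0, h2=5; 0 taken -> place at 5.
11 hashes to 0, h2=2; 0 taken -> place at 2.
938 hashes to 3; slot 3 is free -> place at 3.
Table: [935, 199, 11, 938, -, 594, -, 106, -, -, 319]
Lookup 923: h=10, h2=4, probe 10,3,7,0,4 → slot 4 empty, not found.

5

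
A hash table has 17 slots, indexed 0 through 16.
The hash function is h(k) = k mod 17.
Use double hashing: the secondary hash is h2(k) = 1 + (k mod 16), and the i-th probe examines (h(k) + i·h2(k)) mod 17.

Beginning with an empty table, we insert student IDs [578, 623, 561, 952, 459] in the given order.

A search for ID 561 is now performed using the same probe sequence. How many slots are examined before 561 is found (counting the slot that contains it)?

2

578: h=0 -> slot 0
623: h=11 -> slot 11
561: h=0, h2=2, probe 0,2 -> slot 2
952: h=0, h2=9, probe 0,9 -> slot 9
459: h=0, h2=12, probe 0,12 -> slot 12
Table: [578, ∅, 561, ∅, ∅, ∅, ∅, ∅, ∅, 952, ∅, 623, 459, ∅, ∅, ∅, ∅]
Lookup 561: h=0, h2=2, probe 0,2 → found at 2.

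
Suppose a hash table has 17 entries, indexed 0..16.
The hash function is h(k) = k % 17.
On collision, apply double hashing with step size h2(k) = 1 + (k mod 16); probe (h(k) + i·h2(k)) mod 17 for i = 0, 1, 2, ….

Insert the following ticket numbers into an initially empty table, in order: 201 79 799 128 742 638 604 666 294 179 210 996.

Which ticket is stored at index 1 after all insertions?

201 hashes to 14; slot 14 is free -> place at 14.
79 hashes to 11; slot 11 is free -> place at 11.
799 hashes to 0; slot 0 is free -> place at 0.
128 hashes to 9; slot 9 is free -> place at 9.
742 hashes to 11, h2=7; 11 taken -> place at 1.
638 hashes to 9, h2=15; 9 taken -> place at 7.
604 hashes to 9, h2=13; 9 taken -> place at 5.
666 hashes to 3; slot 3 is free -> place at 3.
294 hashes to 5, h2=7; 5 taken -> place at 12.
179 hashes to 9, h2=4; 9 taken -> place at 13.
210 hashes to 6; slot 6 is free -> place at 6.
996 hashes to 10; slot 10 is free -> place at 10.
Table: [799, 742, -, 666, -, 604, 210, 638, -, 128, 996, 79, 294, 179, 201, -, -]

742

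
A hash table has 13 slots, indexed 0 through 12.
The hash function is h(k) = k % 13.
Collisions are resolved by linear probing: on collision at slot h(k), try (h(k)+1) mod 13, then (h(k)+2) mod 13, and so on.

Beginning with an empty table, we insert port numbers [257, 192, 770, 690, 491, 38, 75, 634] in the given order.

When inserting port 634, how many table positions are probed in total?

257 hashes to 10; slot 10 is free -> place at 10.
192 hashes to 10; 10 taken -> place at 11.
770 hashes to 3; slot 3 is free -> place at 3.
690 hashes to 1; slot 1 is free -> place at 1.
491 hashes to 10; 10,11 taken -> place at 12.
38 hashes to 12; 12 taken -> place at 0.
75 hashes to 10; 10,11,12,0,1 taken -> place at 2.
634 hashes to 10; 10,11,12,0,1,2,3 taken -> place at 4.
Table: [38, 690, 75, 770, 634, ∅, ∅, ∅, ∅, ∅, 257, 192, 491]

8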